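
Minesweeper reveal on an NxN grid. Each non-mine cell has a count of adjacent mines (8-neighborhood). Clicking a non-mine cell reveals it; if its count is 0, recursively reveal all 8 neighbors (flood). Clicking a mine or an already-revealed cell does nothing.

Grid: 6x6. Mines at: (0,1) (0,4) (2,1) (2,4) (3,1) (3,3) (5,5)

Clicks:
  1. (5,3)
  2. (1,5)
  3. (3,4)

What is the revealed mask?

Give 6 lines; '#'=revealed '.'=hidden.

Answer: ......
.....#
......
....#.
#####.
#####.

Derivation:
Click 1 (5,3) count=0: revealed 10 new [(4,0) (4,1) (4,2) (4,3) (4,4) (5,0) (5,1) (5,2) (5,3) (5,4)] -> total=10
Click 2 (1,5) count=2: revealed 1 new [(1,5)] -> total=11
Click 3 (3,4) count=2: revealed 1 new [(3,4)] -> total=12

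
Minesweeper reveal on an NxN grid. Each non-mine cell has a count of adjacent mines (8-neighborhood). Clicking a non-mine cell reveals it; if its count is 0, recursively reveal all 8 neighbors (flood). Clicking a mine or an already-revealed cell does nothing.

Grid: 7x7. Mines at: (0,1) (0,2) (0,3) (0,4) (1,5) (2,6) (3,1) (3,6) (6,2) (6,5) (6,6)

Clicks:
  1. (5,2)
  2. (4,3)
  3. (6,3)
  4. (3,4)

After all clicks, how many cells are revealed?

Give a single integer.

Answer: 20

Derivation:
Click 1 (5,2) count=1: revealed 1 new [(5,2)] -> total=1
Click 2 (4,3) count=0: revealed 18 new [(1,2) (1,3) (1,4) (2,2) (2,3) (2,4) (2,5) (3,2) (3,3) (3,4) (3,5) (4,2) (4,3) (4,4) (4,5) (5,3) (5,4) (5,5)] -> total=19
Click 3 (6,3) count=1: revealed 1 new [(6,3)] -> total=20
Click 4 (3,4) count=0: revealed 0 new [(none)] -> total=20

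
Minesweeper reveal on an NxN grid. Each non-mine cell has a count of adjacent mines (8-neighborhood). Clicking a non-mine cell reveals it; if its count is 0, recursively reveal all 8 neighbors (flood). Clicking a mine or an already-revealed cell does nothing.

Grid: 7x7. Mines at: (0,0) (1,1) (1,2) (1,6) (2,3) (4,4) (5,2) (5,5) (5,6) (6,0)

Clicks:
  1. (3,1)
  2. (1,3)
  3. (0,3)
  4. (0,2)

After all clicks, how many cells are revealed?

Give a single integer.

Answer: 14

Derivation:
Click 1 (3,1) count=0: revealed 11 new [(2,0) (2,1) (2,2) (3,0) (3,1) (3,2) (4,0) (4,1) (4,2) (5,0) (5,1)] -> total=11
Click 2 (1,3) count=2: revealed 1 new [(1,3)] -> total=12
Click 3 (0,3) count=1: revealed 1 new [(0,3)] -> total=13
Click 4 (0,2) count=2: revealed 1 new [(0,2)] -> total=14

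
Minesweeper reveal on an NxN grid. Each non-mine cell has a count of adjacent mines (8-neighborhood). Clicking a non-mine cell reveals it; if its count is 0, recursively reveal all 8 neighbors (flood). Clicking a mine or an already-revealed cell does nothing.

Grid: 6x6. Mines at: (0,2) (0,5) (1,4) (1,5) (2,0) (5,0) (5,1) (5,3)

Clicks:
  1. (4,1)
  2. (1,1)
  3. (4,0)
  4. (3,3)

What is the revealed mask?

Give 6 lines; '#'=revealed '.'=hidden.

Answer: ......
.###..
.#####
.#####
######
....##

Derivation:
Click 1 (4,1) count=2: revealed 1 new [(4,1)] -> total=1
Click 2 (1,1) count=2: revealed 1 new [(1,1)] -> total=2
Click 3 (4,0) count=2: revealed 1 new [(4,0)] -> total=3
Click 4 (3,3) count=0: revealed 18 new [(1,2) (1,3) (2,1) (2,2) (2,3) (2,4) (2,5) (3,1) (3,2) (3,3) (3,4) (3,5) (4,2) (4,3) (4,4) (4,5) (5,4) (5,5)] -> total=21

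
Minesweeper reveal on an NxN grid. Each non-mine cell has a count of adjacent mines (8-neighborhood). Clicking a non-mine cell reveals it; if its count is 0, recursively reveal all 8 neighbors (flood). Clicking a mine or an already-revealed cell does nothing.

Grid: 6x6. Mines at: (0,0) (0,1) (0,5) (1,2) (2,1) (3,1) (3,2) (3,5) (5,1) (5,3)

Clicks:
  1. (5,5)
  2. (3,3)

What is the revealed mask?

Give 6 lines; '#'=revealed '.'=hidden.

Answer: ......
......
......
...#..
....##
....##

Derivation:
Click 1 (5,5) count=0: revealed 4 new [(4,4) (4,5) (5,4) (5,5)] -> total=4
Click 2 (3,3) count=1: revealed 1 new [(3,3)] -> total=5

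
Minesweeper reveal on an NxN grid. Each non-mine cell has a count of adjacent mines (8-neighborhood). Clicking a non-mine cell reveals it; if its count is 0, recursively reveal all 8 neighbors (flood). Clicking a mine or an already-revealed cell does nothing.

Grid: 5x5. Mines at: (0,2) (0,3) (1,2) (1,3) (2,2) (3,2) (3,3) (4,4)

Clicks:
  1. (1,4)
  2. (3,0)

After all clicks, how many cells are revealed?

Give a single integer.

Click 1 (1,4) count=2: revealed 1 new [(1,4)] -> total=1
Click 2 (3,0) count=0: revealed 10 new [(0,0) (0,1) (1,0) (1,1) (2,0) (2,1) (3,0) (3,1) (4,0) (4,1)] -> total=11

Answer: 11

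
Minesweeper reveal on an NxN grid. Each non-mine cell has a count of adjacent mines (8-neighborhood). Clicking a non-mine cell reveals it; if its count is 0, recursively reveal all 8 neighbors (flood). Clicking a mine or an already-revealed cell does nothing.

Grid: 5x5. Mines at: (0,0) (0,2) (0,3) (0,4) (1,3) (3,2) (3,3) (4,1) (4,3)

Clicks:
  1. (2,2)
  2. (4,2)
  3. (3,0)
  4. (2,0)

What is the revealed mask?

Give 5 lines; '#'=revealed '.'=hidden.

Answer: .....
##...
###..
##...
..#..

Derivation:
Click 1 (2,2) count=3: revealed 1 new [(2,2)] -> total=1
Click 2 (4,2) count=4: revealed 1 new [(4,2)] -> total=2
Click 3 (3,0) count=1: revealed 1 new [(3,0)] -> total=3
Click 4 (2,0) count=0: revealed 5 new [(1,0) (1,1) (2,0) (2,1) (3,1)] -> total=8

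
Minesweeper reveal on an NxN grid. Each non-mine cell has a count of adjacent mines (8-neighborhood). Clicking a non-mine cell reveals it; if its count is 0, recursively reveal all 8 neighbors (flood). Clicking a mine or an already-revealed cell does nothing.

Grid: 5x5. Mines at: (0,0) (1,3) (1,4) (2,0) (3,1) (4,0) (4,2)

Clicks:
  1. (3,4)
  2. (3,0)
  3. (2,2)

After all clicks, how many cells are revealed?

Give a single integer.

Click 1 (3,4) count=0: revealed 6 new [(2,3) (2,4) (3,3) (3,4) (4,3) (4,4)] -> total=6
Click 2 (3,0) count=3: revealed 1 new [(3,0)] -> total=7
Click 3 (2,2) count=2: revealed 1 new [(2,2)] -> total=8

Answer: 8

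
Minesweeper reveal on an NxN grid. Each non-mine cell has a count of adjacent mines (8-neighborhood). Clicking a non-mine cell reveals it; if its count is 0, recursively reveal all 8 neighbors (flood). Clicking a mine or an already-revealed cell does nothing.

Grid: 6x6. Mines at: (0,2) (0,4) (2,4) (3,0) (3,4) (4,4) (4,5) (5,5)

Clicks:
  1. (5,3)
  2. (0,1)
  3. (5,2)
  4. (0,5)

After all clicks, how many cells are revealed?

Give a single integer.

Click 1 (5,3) count=1: revealed 1 new [(5,3)] -> total=1
Click 2 (0,1) count=1: revealed 1 new [(0,1)] -> total=2
Click 3 (5,2) count=0: revealed 16 new [(1,1) (1,2) (1,3) (2,1) (2,2) (2,3) (3,1) (3,2) (3,3) (4,0) (4,1) (4,2) (4,3) (5,0) (5,1) (5,2)] -> total=18
Click 4 (0,5) count=1: revealed 1 new [(0,5)] -> total=19

Answer: 19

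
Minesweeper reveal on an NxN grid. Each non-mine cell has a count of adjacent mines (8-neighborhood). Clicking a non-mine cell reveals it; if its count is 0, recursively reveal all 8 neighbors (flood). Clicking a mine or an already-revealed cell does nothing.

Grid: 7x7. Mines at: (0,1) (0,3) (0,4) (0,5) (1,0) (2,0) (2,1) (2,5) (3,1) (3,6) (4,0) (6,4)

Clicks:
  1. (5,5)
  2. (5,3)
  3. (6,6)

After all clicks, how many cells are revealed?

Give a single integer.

Answer: 7

Derivation:
Click 1 (5,5) count=1: revealed 1 new [(5,5)] -> total=1
Click 2 (5,3) count=1: revealed 1 new [(5,3)] -> total=2
Click 3 (6,6) count=0: revealed 5 new [(4,5) (4,6) (5,6) (6,5) (6,6)] -> total=7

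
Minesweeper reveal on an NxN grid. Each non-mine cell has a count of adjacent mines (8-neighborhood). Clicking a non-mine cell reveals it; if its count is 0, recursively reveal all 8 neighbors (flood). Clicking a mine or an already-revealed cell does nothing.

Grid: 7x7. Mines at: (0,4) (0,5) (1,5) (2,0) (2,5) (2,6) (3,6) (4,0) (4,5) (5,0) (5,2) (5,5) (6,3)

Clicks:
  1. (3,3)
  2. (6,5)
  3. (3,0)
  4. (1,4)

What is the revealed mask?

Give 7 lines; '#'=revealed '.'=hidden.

Click 1 (3,3) count=0: revealed 21 new [(0,0) (0,1) (0,2) (0,3) (1,0) (1,1) (1,2) (1,3) (1,4) (2,1) (2,2) (2,3) (2,4) (3,1) (3,2) (3,3) (3,4) (4,1) (4,2) (4,3) (4,4)] -> total=21
Click 2 (6,5) count=1: revealed 1 new [(6,5)] -> total=22
Click 3 (3,0) count=2: revealed 1 new [(3,0)] -> total=23
Click 4 (1,4) count=4: revealed 0 new [(none)] -> total=23

Answer: ####...
#####..
.####..
#####..
.####..
.......
.....#.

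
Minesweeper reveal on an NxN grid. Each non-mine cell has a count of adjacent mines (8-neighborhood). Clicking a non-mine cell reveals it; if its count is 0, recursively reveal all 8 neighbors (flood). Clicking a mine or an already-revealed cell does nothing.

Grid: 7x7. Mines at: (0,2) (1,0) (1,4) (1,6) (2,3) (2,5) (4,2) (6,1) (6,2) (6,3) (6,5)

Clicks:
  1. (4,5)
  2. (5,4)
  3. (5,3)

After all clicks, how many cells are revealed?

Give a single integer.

Click 1 (4,5) count=0: revealed 12 new [(3,3) (3,4) (3,5) (3,6) (4,3) (4,4) (4,5) (4,6) (5,3) (5,4) (5,5) (5,6)] -> total=12
Click 2 (5,4) count=2: revealed 0 new [(none)] -> total=12
Click 3 (5,3) count=3: revealed 0 new [(none)] -> total=12

Answer: 12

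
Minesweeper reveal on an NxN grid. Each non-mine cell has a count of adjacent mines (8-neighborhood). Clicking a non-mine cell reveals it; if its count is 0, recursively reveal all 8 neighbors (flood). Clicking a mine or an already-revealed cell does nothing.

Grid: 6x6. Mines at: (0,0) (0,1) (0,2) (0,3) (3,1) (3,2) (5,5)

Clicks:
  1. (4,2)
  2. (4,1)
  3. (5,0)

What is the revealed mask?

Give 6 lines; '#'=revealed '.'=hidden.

Answer: ......
......
......
......
#####.
#####.

Derivation:
Click 1 (4,2) count=2: revealed 1 new [(4,2)] -> total=1
Click 2 (4,1) count=2: revealed 1 new [(4,1)] -> total=2
Click 3 (5,0) count=0: revealed 8 new [(4,0) (4,3) (4,4) (5,0) (5,1) (5,2) (5,3) (5,4)] -> total=10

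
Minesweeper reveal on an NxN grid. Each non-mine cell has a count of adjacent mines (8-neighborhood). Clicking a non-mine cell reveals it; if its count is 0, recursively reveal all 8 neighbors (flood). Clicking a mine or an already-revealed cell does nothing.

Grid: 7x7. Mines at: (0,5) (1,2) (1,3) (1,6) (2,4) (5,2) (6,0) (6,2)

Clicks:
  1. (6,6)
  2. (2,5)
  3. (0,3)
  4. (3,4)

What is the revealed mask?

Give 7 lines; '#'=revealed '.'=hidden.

Answer: ...#...
.......
.....##
...####
...####
...####
...####

Derivation:
Click 1 (6,6) count=0: revealed 18 new [(2,5) (2,6) (3,3) (3,4) (3,5) (3,6) (4,3) (4,4) (4,5) (4,6) (5,3) (5,4) (5,5) (5,6) (6,3) (6,4) (6,5) (6,6)] -> total=18
Click 2 (2,5) count=2: revealed 0 new [(none)] -> total=18
Click 3 (0,3) count=2: revealed 1 new [(0,3)] -> total=19
Click 4 (3,4) count=1: revealed 0 new [(none)] -> total=19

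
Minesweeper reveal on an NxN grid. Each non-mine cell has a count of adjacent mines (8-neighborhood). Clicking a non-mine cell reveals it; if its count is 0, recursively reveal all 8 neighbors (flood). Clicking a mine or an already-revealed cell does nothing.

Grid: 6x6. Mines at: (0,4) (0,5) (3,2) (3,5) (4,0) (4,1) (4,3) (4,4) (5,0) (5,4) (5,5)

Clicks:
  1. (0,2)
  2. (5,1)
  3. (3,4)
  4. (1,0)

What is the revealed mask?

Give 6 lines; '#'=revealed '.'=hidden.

Answer: ####..
####..
####..
##..#.
......
.#....

Derivation:
Click 1 (0,2) count=0: revealed 14 new [(0,0) (0,1) (0,2) (0,3) (1,0) (1,1) (1,2) (1,3) (2,0) (2,1) (2,2) (2,3) (3,0) (3,1)] -> total=14
Click 2 (5,1) count=3: revealed 1 new [(5,1)] -> total=15
Click 3 (3,4) count=3: revealed 1 new [(3,4)] -> total=16
Click 4 (1,0) count=0: revealed 0 new [(none)] -> total=16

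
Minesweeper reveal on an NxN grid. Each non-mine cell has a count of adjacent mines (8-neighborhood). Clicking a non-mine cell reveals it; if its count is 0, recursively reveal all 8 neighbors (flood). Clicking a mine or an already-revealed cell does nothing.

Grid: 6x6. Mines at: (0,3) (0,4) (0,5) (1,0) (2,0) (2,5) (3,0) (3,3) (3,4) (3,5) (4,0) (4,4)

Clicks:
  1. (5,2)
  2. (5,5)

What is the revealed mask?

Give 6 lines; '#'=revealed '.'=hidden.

Answer: ......
......
......
......
.###..
.###.#

Derivation:
Click 1 (5,2) count=0: revealed 6 new [(4,1) (4,2) (4,3) (5,1) (5,2) (5,3)] -> total=6
Click 2 (5,5) count=1: revealed 1 new [(5,5)] -> total=7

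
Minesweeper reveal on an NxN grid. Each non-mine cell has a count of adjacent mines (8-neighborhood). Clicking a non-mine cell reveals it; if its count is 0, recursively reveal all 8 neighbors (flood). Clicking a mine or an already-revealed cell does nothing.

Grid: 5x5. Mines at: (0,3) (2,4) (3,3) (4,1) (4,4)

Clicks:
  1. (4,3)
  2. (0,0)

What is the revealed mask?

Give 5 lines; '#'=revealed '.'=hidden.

Click 1 (4,3) count=2: revealed 1 new [(4,3)] -> total=1
Click 2 (0,0) count=0: revealed 12 new [(0,0) (0,1) (0,2) (1,0) (1,1) (1,2) (2,0) (2,1) (2,2) (3,0) (3,1) (3,2)] -> total=13

Answer: ###..
###..
###..
###..
...#.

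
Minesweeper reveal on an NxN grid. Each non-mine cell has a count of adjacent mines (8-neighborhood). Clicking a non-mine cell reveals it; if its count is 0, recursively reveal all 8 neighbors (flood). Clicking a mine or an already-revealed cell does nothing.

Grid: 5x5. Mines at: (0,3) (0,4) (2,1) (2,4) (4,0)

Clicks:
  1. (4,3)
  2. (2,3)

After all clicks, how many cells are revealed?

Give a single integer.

Answer: 9

Derivation:
Click 1 (4,3) count=0: revealed 8 new [(3,1) (3,2) (3,3) (3,4) (4,1) (4,2) (4,3) (4,4)] -> total=8
Click 2 (2,3) count=1: revealed 1 new [(2,3)] -> total=9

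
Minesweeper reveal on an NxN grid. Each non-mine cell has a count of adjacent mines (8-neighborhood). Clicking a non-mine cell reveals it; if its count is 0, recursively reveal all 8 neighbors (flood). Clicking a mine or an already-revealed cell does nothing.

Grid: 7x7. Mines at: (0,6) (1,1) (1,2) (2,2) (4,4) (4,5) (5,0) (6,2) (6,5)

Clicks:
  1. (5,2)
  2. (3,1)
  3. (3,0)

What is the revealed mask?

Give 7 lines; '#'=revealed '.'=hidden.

Answer: .......
.......
##.....
##.....
##.....
..#....
.......

Derivation:
Click 1 (5,2) count=1: revealed 1 new [(5,2)] -> total=1
Click 2 (3,1) count=1: revealed 1 new [(3,1)] -> total=2
Click 3 (3,0) count=0: revealed 5 new [(2,0) (2,1) (3,0) (4,0) (4,1)] -> total=7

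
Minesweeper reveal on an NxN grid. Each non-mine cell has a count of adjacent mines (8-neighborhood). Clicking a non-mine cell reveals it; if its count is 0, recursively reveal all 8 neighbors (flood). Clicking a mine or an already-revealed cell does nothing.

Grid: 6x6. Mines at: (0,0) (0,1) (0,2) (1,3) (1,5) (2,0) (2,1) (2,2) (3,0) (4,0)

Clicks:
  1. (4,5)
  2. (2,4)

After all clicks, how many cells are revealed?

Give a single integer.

Answer: 18

Derivation:
Click 1 (4,5) count=0: revealed 18 new [(2,3) (2,4) (2,5) (3,1) (3,2) (3,3) (3,4) (3,5) (4,1) (4,2) (4,3) (4,4) (4,5) (5,1) (5,2) (5,3) (5,4) (5,5)] -> total=18
Click 2 (2,4) count=2: revealed 0 new [(none)] -> total=18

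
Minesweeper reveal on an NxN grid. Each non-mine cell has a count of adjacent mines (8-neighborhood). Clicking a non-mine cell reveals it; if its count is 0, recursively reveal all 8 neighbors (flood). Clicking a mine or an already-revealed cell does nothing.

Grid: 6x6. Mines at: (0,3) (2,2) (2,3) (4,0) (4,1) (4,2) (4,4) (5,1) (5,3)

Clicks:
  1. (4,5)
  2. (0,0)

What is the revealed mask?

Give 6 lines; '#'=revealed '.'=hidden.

Click 1 (4,5) count=1: revealed 1 new [(4,5)] -> total=1
Click 2 (0,0) count=0: revealed 10 new [(0,0) (0,1) (0,2) (1,0) (1,1) (1,2) (2,0) (2,1) (3,0) (3,1)] -> total=11

Answer: ###...
###...
##....
##....
.....#
......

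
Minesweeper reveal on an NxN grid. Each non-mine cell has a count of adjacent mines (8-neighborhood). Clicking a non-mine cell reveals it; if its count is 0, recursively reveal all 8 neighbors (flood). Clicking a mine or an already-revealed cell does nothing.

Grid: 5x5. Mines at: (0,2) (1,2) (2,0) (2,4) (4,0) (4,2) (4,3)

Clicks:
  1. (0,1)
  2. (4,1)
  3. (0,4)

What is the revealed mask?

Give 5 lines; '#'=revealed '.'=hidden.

Click 1 (0,1) count=2: revealed 1 new [(0,1)] -> total=1
Click 2 (4,1) count=2: revealed 1 new [(4,1)] -> total=2
Click 3 (0,4) count=0: revealed 4 new [(0,3) (0,4) (1,3) (1,4)] -> total=6

Answer: .#.##
...##
.....
.....
.#...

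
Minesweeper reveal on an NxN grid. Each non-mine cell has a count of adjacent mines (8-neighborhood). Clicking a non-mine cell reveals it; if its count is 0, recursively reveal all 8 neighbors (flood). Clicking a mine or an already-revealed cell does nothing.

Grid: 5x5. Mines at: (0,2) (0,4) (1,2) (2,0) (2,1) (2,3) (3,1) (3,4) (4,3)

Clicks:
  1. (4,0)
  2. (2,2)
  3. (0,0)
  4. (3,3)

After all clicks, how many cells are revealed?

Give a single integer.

Click 1 (4,0) count=1: revealed 1 new [(4,0)] -> total=1
Click 2 (2,2) count=4: revealed 1 new [(2,2)] -> total=2
Click 3 (0,0) count=0: revealed 4 new [(0,0) (0,1) (1,0) (1,1)] -> total=6
Click 4 (3,3) count=3: revealed 1 new [(3,3)] -> total=7

Answer: 7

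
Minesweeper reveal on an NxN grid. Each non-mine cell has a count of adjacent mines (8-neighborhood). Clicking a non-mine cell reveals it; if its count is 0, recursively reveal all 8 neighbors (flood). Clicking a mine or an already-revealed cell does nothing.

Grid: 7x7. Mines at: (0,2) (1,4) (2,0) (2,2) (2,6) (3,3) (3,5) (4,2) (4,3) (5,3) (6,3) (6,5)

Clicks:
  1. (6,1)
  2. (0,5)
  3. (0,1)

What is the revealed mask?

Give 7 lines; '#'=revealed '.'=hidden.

Click 1 (6,1) count=0: revealed 10 new [(3,0) (3,1) (4,0) (4,1) (5,0) (5,1) (5,2) (6,0) (6,1) (6,2)] -> total=10
Click 2 (0,5) count=1: revealed 1 new [(0,5)] -> total=11
Click 3 (0,1) count=1: revealed 1 new [(0,1)] -> total=12

Answer: .#...#.
.......
.......
##.....
##.....
###....
###....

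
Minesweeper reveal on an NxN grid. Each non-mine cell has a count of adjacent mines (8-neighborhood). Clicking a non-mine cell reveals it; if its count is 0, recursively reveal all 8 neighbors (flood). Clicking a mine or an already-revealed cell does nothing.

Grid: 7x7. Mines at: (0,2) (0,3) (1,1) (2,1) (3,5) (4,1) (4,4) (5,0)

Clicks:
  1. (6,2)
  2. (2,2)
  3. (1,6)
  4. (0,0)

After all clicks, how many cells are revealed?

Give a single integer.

Click 1 (6,2) count=0: revealed 14 new [(4,5) (4,6) (5,1) (5,2) (5,3) (5,4) (5,5) (5,6) (6,1) (6,2) (6,3) (6,4) (6,5) (6,6)] -> total=14
Click 2 (2,2) count=2: revealed 1 new [(2,2)] -> total=15
Click 3 (1,6) count=0: revealed 9 new [(0,4) (0,5) (0,6) (1,4) (1,5) (1,6) (2,4) (2,5) (2,6)] -> total=24
Click 4 (0,0) count=1: revealed 1 new [(0,0)] -> total=25

Answer: 25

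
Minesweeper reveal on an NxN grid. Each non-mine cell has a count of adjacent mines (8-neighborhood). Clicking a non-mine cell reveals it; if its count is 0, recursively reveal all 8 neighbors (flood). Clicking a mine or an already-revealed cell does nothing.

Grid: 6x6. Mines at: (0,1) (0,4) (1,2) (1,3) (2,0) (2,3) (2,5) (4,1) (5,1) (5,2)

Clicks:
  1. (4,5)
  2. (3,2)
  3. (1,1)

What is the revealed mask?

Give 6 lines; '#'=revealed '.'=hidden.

Answer: ......
.#....
......
..####
...###
...###

Derivation:
Click 1 (4,5) count=0: revealed 9 new [(3,3) (3,4) (3,5) (4,3) (4,4) (4,5) (5,3) (5,4) (5,5)] -> total=9
Click 2 (3,2) count=2: revealed 1 new [(3,2)] -> total=10
Click 3 (1,1) count=3: revealed 1 new [(1,1)] -> total=11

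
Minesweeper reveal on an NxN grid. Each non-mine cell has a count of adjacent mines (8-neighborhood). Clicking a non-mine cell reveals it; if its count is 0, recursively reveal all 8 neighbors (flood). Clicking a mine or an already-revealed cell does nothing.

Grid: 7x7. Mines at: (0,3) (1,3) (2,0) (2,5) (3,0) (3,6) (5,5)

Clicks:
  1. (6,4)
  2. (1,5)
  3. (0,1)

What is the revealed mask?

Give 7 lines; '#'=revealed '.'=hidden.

Answer: ###....
###..#.
.......
.......
.......
.......
....#..

Derivation:
Click 1 (6,4) count=1: revealed 1 new [(6,4)] -> total=1
Click 2 (1,5) count=1: revealed 1 new [(1,5)] -> total=2
Click 3 (0,1) count=0: revealed 6 new [(0,0) (0,1) (0,2) (1,0) (1,1) (1,2)] -> total=8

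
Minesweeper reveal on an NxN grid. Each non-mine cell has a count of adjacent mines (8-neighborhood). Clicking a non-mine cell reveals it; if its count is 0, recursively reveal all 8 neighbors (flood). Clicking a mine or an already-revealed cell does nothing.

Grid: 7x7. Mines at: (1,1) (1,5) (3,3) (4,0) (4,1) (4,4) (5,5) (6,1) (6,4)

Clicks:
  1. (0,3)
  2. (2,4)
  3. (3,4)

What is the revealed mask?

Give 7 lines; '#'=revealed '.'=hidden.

Click 1 (0,3) count=0: revealed 9 new [(0,2) (0,3) (0,4) (1,2) (1,3) (1,4) (2,2) (2,3) (2,4)] -> total=9
Click 2 (2,4) count=2: revealed 0 new [(none)] -> total=9
Click 3 (3,4) count=2: revealed 1 new [(3,4)] -> total=10

Answer: ..###..
..###..
..###..
....#..
.......
.......
.......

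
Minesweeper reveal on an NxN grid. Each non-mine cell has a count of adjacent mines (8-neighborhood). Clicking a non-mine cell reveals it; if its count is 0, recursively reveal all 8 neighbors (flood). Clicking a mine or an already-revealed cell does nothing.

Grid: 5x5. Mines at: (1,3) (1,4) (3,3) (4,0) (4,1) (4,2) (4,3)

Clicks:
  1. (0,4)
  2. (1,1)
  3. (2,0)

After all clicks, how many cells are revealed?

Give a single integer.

Answer: 13

Derivation:
Click 1 (0,4) count=2: revealed 1 new [(0,4)] -> total=1
Click 2 (1,1) count=0: revealed 12 new [(0,0) (0,1) (0,2) (1,0) (1,1) (1,2) (2,0) (2,1) (2,2) (3,0) (3,1) (3,2)] -> total=13
Click 3 (2,0) count=0: revealed 0 new [(none)] -> total=13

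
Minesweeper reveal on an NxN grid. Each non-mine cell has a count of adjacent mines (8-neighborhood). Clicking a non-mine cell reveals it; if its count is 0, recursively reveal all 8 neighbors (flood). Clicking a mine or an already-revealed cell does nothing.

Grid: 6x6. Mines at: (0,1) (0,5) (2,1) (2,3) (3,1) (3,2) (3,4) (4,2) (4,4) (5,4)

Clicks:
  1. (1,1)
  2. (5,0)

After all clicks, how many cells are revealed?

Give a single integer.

Click 1 (1,1) count=2: revealed 1 new [(1,1)] -> total=1
Click 2 (5,0) count=0: revealed 4 new [(4,0) (4,1) (5,0) (5,1)] -> total=5

Answer: 5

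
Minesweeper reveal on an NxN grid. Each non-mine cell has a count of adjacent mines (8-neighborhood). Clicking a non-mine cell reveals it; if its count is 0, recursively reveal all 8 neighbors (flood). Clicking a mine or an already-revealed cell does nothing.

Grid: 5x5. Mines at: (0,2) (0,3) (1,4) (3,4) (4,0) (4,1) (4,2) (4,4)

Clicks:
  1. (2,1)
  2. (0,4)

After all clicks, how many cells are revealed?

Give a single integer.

Click 1 (2,1) count=0: revealed 14 new [(0,0) (0,1) (1,0) (1,1) (1,2) (1,3) (2,0) (2,1) (2,2) (2,3) (3,0) (3,1) (3,2) (3,3)] -> total=14
Click 2 (0,4) count=2: revealed 1 new [(0,4)] -> total=15

Answer: 15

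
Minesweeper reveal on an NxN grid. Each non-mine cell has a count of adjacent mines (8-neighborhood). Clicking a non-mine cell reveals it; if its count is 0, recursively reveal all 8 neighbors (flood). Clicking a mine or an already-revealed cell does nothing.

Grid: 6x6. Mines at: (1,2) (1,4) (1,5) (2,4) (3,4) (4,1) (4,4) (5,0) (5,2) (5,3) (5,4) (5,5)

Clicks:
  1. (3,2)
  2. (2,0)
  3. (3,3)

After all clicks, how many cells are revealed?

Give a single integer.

Answer: 10

Derivation:
Click 1 (3,2) count=1: revealed 1 new [(3,2)] -> total=1
Click 2 (2,0) count=0: revealed 8 new [(0,0) (0,1) (1,0) (1,1) (2,0) (2,1) (3,0) (3,1)] -> total=9
Click 3 (3,3) count=3: revealed 1 new [(3,3)] -> total=10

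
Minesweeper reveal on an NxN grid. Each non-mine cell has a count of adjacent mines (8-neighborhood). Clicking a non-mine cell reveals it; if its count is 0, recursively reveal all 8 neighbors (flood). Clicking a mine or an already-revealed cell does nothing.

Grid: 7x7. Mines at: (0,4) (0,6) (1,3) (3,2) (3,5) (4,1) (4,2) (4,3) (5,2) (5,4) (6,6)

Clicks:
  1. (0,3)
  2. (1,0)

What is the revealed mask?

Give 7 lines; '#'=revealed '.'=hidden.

Answer: ####...
###....
###....
##.....
.......
.......
.......

Derivation:
Click 1 (0,3) count=2: revealed 1 new [(0,3)] -> total=1
Click 2 (1,0) count=0: revealed 11 new [(0,0) (0,1) (0,2) (1,0) (1,1) (1,2) (2,0) (2,1) (2,2) (3,0) (3,1)] -> total=12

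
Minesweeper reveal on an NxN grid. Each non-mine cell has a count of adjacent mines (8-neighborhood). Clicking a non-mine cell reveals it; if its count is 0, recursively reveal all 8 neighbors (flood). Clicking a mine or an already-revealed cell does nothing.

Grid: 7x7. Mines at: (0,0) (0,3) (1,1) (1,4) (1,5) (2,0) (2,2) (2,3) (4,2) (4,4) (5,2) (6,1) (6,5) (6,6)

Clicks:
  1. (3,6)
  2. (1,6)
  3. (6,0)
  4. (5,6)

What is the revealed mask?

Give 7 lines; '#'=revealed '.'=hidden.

Click 1 (3,6) count=0: revealed 8 new [(2,5) (2,6) (3,5) (3,6) (4,5) (4,6) (5,5) (5,6)] -> total=8
Click 2 (1,6) count=1: revealed 1 new [(1,6)] -> total=9
Click 3 (6,0) count=1: revealed 1 new [(6,0)] -> total=10
Click 4 (5,6) count=2: revealed 0 new [(none)] -> total=10

Answer: .......
......#
.....##
.....##
.....##
.....##
#......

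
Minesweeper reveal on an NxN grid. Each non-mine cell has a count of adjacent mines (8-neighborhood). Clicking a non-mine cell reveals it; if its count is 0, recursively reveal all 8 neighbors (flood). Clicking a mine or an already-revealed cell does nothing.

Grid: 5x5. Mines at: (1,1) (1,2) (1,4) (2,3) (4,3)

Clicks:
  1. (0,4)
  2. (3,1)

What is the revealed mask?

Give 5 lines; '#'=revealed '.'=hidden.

Answer: ....#
.....
###..
###..
###..

Derivation:
Click 1 (0,4) count=1: revealed 1 new [(0,4)] -> total=1
Click 2 (3,1) count=0: revealed 9 new [(2,0) (2,1) (2,2) (3,0) (3,1) (3,2) (4,0) (4,1) (4,2)] -> total=10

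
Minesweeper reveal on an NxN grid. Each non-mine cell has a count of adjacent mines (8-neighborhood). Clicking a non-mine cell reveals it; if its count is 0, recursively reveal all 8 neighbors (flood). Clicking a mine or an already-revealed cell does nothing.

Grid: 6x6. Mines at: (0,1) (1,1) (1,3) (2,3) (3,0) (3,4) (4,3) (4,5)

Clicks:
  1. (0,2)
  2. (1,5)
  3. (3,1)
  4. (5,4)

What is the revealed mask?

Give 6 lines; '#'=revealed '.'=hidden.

Answer: ..#.##
....##
....##
.#....
......
....#.

Derivation:
Click 1 (0,2) count=3: revealed 1 new [(0,2)] -> total=1
Click 2 (1,5) count=0: revealed 6 new [(0,4) (0,5) (1,4) (1,5) (2,4) (2,5)] -> total=7
Click 3 (3,1) count=1: revealed 1 new [(3,1)] -> total=8
Click 4 (5,4) count=2: revealed 1 new [(5,4)] -> total=9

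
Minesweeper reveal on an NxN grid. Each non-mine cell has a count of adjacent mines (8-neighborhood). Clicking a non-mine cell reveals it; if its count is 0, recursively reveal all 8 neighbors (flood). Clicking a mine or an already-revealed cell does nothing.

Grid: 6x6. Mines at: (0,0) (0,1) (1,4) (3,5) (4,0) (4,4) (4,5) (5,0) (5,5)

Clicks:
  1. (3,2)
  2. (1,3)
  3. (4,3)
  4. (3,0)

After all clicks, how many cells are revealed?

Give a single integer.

Answer: 18

Derivation:
Click 1 (3,2) count=0: revealed 18 new [(1,0) (1,1) (1,2) (1,3) (2,0) (2,1) (2,2) (2,3) (3,0) (3,1) (3,2) (3,3) (4,1) (4,2) (4,3) (5,1) (5,2) (5,3)] -> total=18
Click 2 (1,3) count=1: revealed 0 new [(none)] -> total=18
Click 3 (4,3) count=1: revealed 0 new [(none)] -> total=18
Click 4 (3,0) count=1: revealed 0 new [(none)] -> total=18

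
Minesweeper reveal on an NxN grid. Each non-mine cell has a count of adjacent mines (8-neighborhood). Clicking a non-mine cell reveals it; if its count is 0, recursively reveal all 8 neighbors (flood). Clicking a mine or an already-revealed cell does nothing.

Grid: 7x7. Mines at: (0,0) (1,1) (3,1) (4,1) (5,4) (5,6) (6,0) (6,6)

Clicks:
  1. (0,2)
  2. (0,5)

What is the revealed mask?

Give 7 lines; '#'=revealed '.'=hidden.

Answer: ..#####
..#####
..#####
..#####
..#####
.......
.......

Derivation:
Click 1 (0,2) count=1: revealed 1 new [(0,2)] -> total=1
Click 2 (0,5) count=0: revealed 24 new [(0,3) (0,4) (0,5) (0,6) (1,2) (1,3) (1,4) (1,5) (1,6) (2,2) (2,3) (2,4) (2,5) (2,6) (3,2) (3,3) (3,4) (3,5) (3,6) (4,2) (4,3) (4,4) (4,5) (4,6)] -> total=25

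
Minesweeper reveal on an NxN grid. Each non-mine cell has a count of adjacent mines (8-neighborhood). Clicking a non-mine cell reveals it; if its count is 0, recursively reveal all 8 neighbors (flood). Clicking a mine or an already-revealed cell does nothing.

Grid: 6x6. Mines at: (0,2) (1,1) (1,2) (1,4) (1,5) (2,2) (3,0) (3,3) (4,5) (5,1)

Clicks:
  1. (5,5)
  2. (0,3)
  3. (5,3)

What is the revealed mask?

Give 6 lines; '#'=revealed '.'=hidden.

Answer: ...#..
......
......
......
..###.
..####

Derivation:
Click 1 (5,5) count=1: revealed 1 new [(5,5)] -> total=1
Click 2 (0,3) count=3: revealed 1 new [(0,3)] -> total=2
Click 3 (5,3) count=0: revealed 6 new [(4,2) (4,3) (4,4) (5,2) (5,3) (5,4)] -> total=8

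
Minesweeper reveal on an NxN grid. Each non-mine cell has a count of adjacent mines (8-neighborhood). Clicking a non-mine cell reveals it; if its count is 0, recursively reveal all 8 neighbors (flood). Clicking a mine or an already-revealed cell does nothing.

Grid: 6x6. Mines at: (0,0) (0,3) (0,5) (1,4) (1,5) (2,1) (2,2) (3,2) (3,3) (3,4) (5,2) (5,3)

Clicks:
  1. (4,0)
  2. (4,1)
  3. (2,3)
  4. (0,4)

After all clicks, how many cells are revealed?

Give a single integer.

Click 1 (4,0) count=0: revealed 6 new [(3,0) (3,1) (4,0) (4,1) (5,0) (5,1)] -> total=6
Click 2 (4,1) count=2: revealed 0 new [(none)] -> total=6
Click 3 (2,3) count=5: revealed 1 new [(2,3)] -> total=7
Click 4 (0,4) count=4: revealed 1 new [(0,4)] -> total=8

Answer: 8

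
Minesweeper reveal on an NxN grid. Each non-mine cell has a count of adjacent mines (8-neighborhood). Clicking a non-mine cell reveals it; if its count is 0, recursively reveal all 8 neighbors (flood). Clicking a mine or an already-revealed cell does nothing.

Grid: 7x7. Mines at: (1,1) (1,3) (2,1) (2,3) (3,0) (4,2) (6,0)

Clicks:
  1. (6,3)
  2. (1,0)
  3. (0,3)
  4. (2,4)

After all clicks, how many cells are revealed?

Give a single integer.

Answer: 31

Derivation:
Click 1 (6,3) count=0: revealed 29 new [(0,4) (0,5) (0,6) (1,4) (1,5) (1,6) (2,4) (2,5) (2,6) (3,3) (3,4) (3,5) (3,6) (4,3) (4,4) (4,5) (4,6) (5,1) (5,2) (5,3) (5,4) (5,5) (5,6) (6,1) (6,2) (6,3) (6,4) (6,5) (6,6)] -> total=29
Click 2 (1,0) count=2: revealed 1 new [(1,0)] -> total=30
Click 3 (0,3) count=1: revealed 1 new [(0,3)] -> total=31
Click 4 (2,4) count=2: revealed 0 new [(none)] -> total=31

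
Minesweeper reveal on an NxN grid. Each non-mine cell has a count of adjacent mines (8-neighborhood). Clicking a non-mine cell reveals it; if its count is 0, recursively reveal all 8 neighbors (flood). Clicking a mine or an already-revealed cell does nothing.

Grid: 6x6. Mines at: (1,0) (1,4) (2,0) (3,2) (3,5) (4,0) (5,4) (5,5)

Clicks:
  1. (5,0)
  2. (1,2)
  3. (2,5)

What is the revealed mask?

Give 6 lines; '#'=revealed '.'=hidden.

Answer: .###..
.###..
.###.#
......
......
#.....

Derivation:
Click 1 (5,0) count=1: revealed 1 new [(5,0)] -> total=1
Click 2 (1,2) count=0: revealed 9 new [(0,1) (0,2) (0,3) (1,1) (1,2) (1,3) (2,1) (2,2) (2,3)] -> total=10
Click 3 (2,5) count=2: revealed 1 new [(2,5)] -> total=11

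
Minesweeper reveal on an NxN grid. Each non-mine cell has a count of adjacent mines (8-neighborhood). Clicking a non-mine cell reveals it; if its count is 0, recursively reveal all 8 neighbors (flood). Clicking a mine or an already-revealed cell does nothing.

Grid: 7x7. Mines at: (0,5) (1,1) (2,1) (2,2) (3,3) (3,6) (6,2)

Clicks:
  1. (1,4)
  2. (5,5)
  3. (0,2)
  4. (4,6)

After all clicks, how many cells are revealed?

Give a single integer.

Answer: 14

Derivation:
Click 1 (1,4) count=1: revealed 1 new [(1,4)] -> total=1
Click 2 (5,5) count=0: revealed 12 new [(4,3) (4,4) (4,5) (4,6) (5,3) (5,4) (5,5) (5,6) (6,3) (6,4) (6,5) (6,6)] -> total=13
Click 3 (0,2) count=1: revealed 1 new [(0,2)] -> total=14
Click 4 (4,6) count=1: revealed 0 new [(none)] -> total=14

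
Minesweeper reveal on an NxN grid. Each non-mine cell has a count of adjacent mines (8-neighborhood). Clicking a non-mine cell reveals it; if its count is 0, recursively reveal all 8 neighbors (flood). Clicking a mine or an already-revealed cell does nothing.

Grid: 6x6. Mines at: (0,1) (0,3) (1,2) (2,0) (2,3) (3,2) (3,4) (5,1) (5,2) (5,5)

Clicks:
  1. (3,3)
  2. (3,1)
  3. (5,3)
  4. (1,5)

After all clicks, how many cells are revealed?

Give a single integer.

Click 1 (3,3) count=3: revealed 1 new [(3,3)] -> total=1
Click 2 (3,1) count=2: revealed 1 new [(3,1)] -> total=2
Click 3 (5,3) count=1: revealed 1 new [(5,3)] -> total=3
Click 4 (1,5) count=0: revealed 6 new [(0,4) (0,5) (1,4) (1,5) (2,4) (2,5)] -> total=9

Answer: 9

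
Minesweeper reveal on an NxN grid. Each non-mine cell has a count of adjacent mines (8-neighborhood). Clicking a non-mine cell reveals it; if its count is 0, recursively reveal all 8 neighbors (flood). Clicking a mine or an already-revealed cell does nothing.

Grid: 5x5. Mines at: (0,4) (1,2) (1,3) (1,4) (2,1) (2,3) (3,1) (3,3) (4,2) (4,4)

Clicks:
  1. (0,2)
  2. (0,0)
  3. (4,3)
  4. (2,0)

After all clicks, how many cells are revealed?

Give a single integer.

Click 1 (0,2) count=2: revealed 1 new [(0,2)] -> total=1
Click 2 (0,0) count=0: revealed 4 new [(0,0) (0,1) (1,0) (1,1)] -> total=5
Click 3 (4,3) count=3: revealed 1 new [(4,3)] -> total=6
Click 4 (2,0) count=2: revealed 1 new [(2,0)] -> total=7

Answer: 7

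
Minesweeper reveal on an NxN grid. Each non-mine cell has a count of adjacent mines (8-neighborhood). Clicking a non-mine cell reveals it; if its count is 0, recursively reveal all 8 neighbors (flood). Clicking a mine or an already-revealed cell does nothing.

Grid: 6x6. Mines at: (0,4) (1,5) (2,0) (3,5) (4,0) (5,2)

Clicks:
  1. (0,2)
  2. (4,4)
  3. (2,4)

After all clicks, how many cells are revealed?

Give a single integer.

Answer: 21

Derivation:
Click 1 (0,2) count=0: revealed 21 new [(0,0) (0,1) (0,2) (0,3) (1,0) (1,1) (1,2) (1,3) (1,4) (2,1) (2,2) (2,3) (2,4) (3,1) (3,2) (3,3) (3,4) (4,1) (4,2) (4,3) (4,4)] -> total=21
Click 2 (4,4) count=1: revealed 0 new [(none)] -> total=21
Click 3 (2,4) count=2: revealed 0 new [(none)] -> total=21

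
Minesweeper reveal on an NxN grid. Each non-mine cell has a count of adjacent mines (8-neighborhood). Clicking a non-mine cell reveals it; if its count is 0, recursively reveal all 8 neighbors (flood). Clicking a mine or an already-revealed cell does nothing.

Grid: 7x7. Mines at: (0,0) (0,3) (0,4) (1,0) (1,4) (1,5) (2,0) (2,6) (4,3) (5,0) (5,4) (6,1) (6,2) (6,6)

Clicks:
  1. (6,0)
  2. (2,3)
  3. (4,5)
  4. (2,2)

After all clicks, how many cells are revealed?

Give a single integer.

Answer: 11

Derivation:
Click 1 (6,0) count=2: revealed 1 new [(6,0)] -> total=1
Click 2 (2,3) count=1: revealed 1 new [(2,3)] -> total=2
Click 3 (4,5) count=1: revealed 1 new [(4,5)] -> total=3
Click 4 (2,2) count=0: revealed 8 new [(1,1) (1,2) (1,3) (2,1) (2,2) (3,1) (3,2) (3,3)] -> total=11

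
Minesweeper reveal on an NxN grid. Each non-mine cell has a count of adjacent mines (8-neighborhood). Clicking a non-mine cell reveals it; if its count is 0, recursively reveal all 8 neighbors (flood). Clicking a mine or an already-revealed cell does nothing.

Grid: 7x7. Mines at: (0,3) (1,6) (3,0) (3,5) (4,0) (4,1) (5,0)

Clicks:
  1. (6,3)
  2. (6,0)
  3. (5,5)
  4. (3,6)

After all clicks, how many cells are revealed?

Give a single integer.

Answer: 36

Derivation:
Click 1 (6,3) count=0: revealed 34 new [(0,0) (0,1) (0,2) (1,0) (1,1) (1,2) (1,3) (1,4) (2,0) (2,1) (2,2) (2,3) (2,4) (3,1) (3,2) (3,3) (3,4) (4,2) (4,3) (4,4) (4,5) (4,6) (5,1) (5,2) (5,3) (5,4) (5,5) (5,6) (6,1) (6,2) (6,3) (6,4) (6,5) (6,6)] -> total=34
Click 2 (6,0) count=1: revealed 1 new [(6,0)] -> total=35
Click 3 (5,5) count=0: revealed 0 new [(none)] -> total=35
Click 4 (3,6) count=1: revealed 1 new [(3,6)] -> total=36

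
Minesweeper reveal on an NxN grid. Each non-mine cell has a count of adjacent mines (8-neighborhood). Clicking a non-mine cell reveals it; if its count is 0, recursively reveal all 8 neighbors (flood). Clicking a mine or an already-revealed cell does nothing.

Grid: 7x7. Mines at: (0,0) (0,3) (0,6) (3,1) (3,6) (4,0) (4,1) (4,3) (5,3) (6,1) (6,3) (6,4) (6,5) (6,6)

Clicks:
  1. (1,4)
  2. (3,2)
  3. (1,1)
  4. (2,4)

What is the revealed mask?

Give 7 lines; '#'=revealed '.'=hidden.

Click 1 (1,4) count=1: revealed 1 new [(1,4)] -> total=1
Click 2 (3,2) count=3: revealed 1 new [(3,2)] -> total=2
Click 3 (1,1) count=1: revealed 1 new [(1,1)] -> total=3
Click 4 (2,4) count=0: revealed 10 new [(1,2) (1,3) (1,5) (2,2) (2,3) (2,4) (2,5) (3,3) (3,4) (3,5)] -> total=13

Answer: .......
.#####.
..####.
..####.
.......
.......
.......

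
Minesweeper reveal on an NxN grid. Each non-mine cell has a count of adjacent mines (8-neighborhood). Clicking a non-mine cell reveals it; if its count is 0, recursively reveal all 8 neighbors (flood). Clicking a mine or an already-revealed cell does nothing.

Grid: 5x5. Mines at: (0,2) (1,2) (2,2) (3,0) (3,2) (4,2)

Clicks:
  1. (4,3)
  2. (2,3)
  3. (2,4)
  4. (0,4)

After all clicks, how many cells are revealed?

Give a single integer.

Answer: 10

Derivation:
Click 1 (4,3) count=2: revealed 1 new [(4,3)] -> total=1
Click 2 (2,3) count=3: revealed 1 new [(2,3)] -> total=2
Click 3 (2,4) count=0: revealed 8 new [(0,3) (0,4) (1,3) (1,4) (2,4) (3,3) (3,4) (4,4)] -> total=10
Click 4 (0,4) count=0: revealed 0 new [(none)] -> total=10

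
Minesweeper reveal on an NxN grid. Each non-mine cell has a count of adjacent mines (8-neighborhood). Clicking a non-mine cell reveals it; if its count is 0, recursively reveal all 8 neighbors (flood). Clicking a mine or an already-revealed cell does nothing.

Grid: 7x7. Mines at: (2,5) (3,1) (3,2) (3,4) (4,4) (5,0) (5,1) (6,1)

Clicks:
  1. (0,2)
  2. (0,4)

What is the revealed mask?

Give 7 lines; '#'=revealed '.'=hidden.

Click 1 (0,2) count=0: revealed 19 new [(0,0) (0,1) (0,2) (0,3) (0,4) (0,5) (0,6) (1,0) (1,1) (1,2) (1,3) (1,4) (1,5) (1,6) (2,0) (2,1) (2,2) (2,3) (2,4)] -> total=19
Click 2 (0,4) count=0: revealed 0 new [(none)] -> total=19

Answer: #######
#######
#####..
.......
.......
.......
.......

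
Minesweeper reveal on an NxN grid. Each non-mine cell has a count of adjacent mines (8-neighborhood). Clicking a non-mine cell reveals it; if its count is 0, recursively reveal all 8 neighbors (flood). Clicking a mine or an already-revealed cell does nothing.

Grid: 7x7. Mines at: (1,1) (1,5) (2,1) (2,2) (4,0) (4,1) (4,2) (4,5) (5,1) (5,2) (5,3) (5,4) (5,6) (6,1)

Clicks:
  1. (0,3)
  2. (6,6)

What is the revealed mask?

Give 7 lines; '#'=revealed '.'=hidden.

Answer: ..###..
..###..
.......
.......
.......
.......
......#

Derivation:
Click 1 (0,3) count=0: revealed 6 new [(0,2) (0,3) (0,4) (1,2) (1,3) (1,4)] -> total=6
Click 2 (6,6) count=1: revealed 1 new [(6,6)] -> total=7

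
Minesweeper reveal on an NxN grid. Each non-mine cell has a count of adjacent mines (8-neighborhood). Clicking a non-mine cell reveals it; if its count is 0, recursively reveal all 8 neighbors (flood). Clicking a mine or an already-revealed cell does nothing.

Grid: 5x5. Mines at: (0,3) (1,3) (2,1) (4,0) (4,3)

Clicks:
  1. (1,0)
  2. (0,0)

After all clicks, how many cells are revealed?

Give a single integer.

Click 1 (1,0) count=1: revealed 1 new [(1,0)] -> total=1
Click 2 (0,0) count=0: revealed 5 new [(0,0) (0,1) (0,2) (1,1) (1,2)] -> total=6

Answer: 6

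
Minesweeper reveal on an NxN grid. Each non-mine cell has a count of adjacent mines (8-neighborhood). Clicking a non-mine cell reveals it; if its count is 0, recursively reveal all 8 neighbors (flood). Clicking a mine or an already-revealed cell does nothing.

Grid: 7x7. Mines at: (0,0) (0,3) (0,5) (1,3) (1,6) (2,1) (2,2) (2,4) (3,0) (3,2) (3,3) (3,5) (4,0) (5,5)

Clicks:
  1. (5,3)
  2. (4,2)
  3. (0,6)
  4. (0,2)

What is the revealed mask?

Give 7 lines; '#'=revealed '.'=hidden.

Click 1 (5,3) count=0: revealed 14 new [(4,1) (4,2) (4,3) (4,4) (5,0) (5,1) (5,2) (5,3) (5,4) (6,0) (6,1) (6,2) (6,3) (6,4)] -> total=14
Click 2 (4,2) count=2: revealed 0 new [(none)] -> total=14
Click 3 (0,6) count=2: revealed 1 new [(0,6)] -> total=15
Click 4 (0,2) count=2: revealed 1 new [(0,2)] -> total=16

Answer: ..#...#
.......
.......
.......
.####..
#####..
#####..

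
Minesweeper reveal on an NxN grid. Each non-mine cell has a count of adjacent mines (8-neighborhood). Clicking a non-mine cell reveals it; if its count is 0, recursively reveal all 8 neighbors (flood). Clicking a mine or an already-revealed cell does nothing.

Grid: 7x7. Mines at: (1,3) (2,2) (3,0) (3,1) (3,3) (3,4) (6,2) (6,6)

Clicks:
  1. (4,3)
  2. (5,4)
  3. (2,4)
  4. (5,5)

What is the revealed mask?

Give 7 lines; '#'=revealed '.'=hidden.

Click 1 (4,3) count=2: revealed 1 new [(4,3)] -> total=1
Click 2 (5,4) count=0: revealed 8 new [(4,4) (4,5) (5,3) (5,4) (5,5) (6,3) (6,4) (6,5)] -> total=9
Click 3 (2,4) count=3: revealed 1 new [(2,4)] -> total=10
Click 4 (5,5) count=1: revealed 0 new [(none)] -> total=10

Answer: .......
.......
....#..
.......
...###.
...###.
...###.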